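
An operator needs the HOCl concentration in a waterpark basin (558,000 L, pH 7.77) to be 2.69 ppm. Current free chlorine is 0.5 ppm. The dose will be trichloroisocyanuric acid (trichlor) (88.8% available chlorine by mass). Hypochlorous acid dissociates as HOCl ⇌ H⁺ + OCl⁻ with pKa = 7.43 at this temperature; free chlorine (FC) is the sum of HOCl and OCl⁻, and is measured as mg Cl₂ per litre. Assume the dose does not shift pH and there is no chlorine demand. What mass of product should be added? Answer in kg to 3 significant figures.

[OCl⁻]/[HOCl] = 10^(pH − pKa) = 10^(7.77 − 7.43) = 2.188; fraction as HOCl = 1/(1 + 2.188) = 0.3137.
Free chlorine required for 2.69 ppm HOCl: 2.69 / 0.3137 = 8.575 ppm.
FC to add: 8.575 − 0.5 = 8.075 mg/L as Cl₂.
Cl₂ equivalent: 8.075 mg/L × 558,000 L = 4506 g.
Product at 88.8% available Cl: 4506 / 0.888 = 5074 g.

5.07 kg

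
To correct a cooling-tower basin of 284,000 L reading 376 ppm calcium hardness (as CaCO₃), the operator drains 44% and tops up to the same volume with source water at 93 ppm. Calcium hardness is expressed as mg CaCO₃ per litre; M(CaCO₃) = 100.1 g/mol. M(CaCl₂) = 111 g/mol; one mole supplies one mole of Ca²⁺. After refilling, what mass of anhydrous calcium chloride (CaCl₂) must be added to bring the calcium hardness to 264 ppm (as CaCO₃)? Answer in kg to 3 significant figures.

After draining 44% and refilling: 376 × 0.56 + 93 × 0.44 = 251.48 ppm.
Deficit to target: 264 − 251.48 = 12.52 mg/L.
As CaCO₃: 12.52 mg/L × 284,000 L = 3556 g; ÷ 100.1 = 35.52 mol Ca²⁺.
Mass: 35.52 × 111 = 3943 g.

3.94 kg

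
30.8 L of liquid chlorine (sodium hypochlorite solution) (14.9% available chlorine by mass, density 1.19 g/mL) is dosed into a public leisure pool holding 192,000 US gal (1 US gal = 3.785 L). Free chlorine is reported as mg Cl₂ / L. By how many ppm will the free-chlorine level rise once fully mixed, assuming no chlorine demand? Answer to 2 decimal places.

7.51 ppm

Volume: 192,000 US gal × 3.785 L/gal = 726,720 L.
Mass of solution: 30.8 L × 1000 mL/L × 1.19 g/mL = 36,650 g.
Available chlorine delivered: 36,650 g × 0.149 = 5461 g as Cl₂.
Concentration rise: 5461 g / 726,720 L = 7.515 mg/L = 7.51 ppm.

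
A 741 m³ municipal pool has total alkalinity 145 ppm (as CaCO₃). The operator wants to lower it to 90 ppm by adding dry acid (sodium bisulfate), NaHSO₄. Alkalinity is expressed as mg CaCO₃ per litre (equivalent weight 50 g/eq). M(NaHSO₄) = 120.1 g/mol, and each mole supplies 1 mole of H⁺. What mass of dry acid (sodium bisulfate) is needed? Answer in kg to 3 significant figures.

97.9 kg

Volume: 741 m³ = 741,000 L.
Alkalinity to neutralize: (145 − 90) = 55 mg/L as CaCO₃ × 741,000 L = 40,760 g as CaCO₃.
Equivalents of H⁺ required: 40,760 ÷ 50 g/eq = 815.1 eq = 815.1 mol NaHSO₄.
Mass of NaHSO₄: 815.1 × 120.1 = 97,890 g.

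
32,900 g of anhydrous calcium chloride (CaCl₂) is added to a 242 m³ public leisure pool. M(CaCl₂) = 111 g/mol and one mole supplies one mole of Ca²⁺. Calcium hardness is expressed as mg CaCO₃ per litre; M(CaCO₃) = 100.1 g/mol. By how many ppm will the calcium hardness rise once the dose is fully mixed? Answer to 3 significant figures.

123 ppm

Volume: 242 m³ = 242,000 L.
Moles of Ca²⁺: 32,900 g ÷ 111 g/mol = 296.4 mol.
As CaCO₃: 296.4 mol × 100.1 g/mol = 29,670 g.
Rise: 29,670 g / 242,000 L × 1000 = 122.6 mg/L.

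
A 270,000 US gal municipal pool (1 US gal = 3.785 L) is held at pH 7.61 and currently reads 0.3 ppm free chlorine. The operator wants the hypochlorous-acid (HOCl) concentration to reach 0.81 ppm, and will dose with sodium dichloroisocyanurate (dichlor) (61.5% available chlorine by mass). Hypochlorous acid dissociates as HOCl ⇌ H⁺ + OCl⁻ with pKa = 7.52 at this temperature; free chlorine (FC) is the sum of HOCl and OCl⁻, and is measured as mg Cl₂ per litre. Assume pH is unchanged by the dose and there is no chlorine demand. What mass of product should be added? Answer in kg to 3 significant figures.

Volume: 270,000 US gal × 3.785 L/gal = 1,021,950 L.
[OCl⁻]/[HOCl] = 10^(pH − pKa) = 10^(7.61 − 7.52) = 1.23; fraction as HOCl = 1/(1 + 1.23) = 0.4484.
Free chlorine required for 0.81 ppm HOCl: 0.81 / 0.4484 = 1.807 ppm.
FC to add: 1.807 − 0.3 = 1.507 mg/L as Cl₂.
Cl₂ equivalent: 1.507 mg/L × 1,021,950 L = 1540 g.
Product at 61.5% available Cl: 1540 / 0.615 = 2503 g.

2.50 kg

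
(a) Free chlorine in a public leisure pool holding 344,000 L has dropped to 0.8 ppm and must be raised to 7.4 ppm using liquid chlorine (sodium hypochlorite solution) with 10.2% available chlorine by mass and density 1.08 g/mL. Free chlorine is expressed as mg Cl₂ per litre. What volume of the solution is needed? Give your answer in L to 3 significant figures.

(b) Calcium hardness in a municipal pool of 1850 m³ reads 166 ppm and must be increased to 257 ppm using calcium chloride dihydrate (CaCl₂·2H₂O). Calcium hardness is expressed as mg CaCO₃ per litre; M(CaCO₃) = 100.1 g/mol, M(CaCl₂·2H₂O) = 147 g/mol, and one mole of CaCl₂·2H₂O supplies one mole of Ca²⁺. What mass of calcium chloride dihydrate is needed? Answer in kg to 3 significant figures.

(a) 20.6 L; (b) 247 kg

(a) Chlorine deficit: 7.4 − 0.8 = 6.6 ppm = 6.6 mg/L as Cl₂.
(a) Cl₂ equivalent needed: 6.6 mg/L × 344,000 L = 2,270,000 mg = 2270 g.
(a) Product at 10.2% available chlorine: 2270 / 0.102 = 22,260 g.
(a) Volume at density 1.08 g/mL: 22,260 g ÷ 1.08 g/mL = 20,610 mL.

(b) Volume: 1850 m³ = 1,850,000 L.
(b) Hardness to add: (257 − 166) = 91 mg/L as CaCO₃ × 1,850,000 L = 168,400 g as CaCO₃.
(b) Moles of Ca²⁺ (1 mol Ca²⁺ ≡ 1 mol CaCO₃): 168,400 / 100.1 g/mol = 1682 mol.
(b) Mass of CaCl₂·2H₂O: 1682 × 147 = 247,200 g.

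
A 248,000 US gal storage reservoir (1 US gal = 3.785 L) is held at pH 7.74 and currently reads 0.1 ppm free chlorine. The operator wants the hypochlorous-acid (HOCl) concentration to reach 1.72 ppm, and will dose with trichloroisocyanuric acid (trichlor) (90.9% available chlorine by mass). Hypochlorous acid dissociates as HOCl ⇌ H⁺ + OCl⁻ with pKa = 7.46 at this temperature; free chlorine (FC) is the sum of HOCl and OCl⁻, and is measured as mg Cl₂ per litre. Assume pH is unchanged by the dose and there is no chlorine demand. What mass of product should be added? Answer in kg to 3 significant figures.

Volume: 248,000 US gal × 3.785 L/gal = 938,680 L.
[OCl⁻]/[HOCl] = 10^(pH − pKa) = 10^(7.74 − 7.46) = 1.905; fraction as HOCl = 1/(1 + 1.905) = 0.3442.
Free chlorine required for 1.72 ppm HOCl: 1.72 / 0.3442 = 4.997 ppm.
FC to add: 4.997 − 0.1 = 4.897 mg/L as Cl₂.
Cl₂ equivalent: 4.897 mg/L × 938,680 L = 4597 g.
Product at 90.9% available Cl: 4597 / 0.909 = 5057 g.

5.06 kg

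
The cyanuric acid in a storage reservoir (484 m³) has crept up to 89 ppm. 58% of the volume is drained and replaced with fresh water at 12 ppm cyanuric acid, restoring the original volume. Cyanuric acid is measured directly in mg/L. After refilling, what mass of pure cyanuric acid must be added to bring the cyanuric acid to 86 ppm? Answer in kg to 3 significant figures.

20.2 kg

Volume: 484 m³ = 484,000 L.
After draining 58% and refilling: 89 × 0.42 + 12 × 0.58 = 44.34 ppm.
Deficit to target: 86 − 44.34 = 41.66 mg/L.
Mass: 41.66 mg/L × 484,000 L = 20,160 g cyanuric acid.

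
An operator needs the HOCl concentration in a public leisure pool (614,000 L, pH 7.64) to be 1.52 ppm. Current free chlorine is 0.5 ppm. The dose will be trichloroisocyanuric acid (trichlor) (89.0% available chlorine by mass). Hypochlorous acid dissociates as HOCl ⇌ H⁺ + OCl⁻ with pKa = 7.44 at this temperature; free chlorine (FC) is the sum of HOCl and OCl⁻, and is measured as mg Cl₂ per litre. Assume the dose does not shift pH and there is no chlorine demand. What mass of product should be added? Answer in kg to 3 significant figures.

2.37 kg

[OCl⁻]/[HOCl] = 10^(pH − pKa) = 10^(7.64 − 7.44) = 1.585; fraction as HOCl = 1/(1 + 1.585) = 0.3869.
Free chlorine required for 1.52 ppm HOCl: 1.52 / 0.3869 = 3.929 ppm.
FC to add: 3.929 − 0.5 = 3.429 mg/L as Cl₂.
Cl₂ equivalent: 3.429 mg/L × 614,000 L = 2105 g.
Product at 89.0% available Cl: 2105 / 0.89 = 2366 g.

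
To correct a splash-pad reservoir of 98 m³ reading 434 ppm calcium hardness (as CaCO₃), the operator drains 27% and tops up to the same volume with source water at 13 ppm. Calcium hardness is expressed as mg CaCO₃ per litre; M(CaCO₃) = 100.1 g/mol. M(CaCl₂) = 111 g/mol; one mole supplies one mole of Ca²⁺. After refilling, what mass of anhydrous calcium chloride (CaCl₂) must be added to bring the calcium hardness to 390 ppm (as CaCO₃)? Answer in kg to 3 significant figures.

Volume: 98 m³ = 98,000 L.
After draining 27% and refilling: 434 × 0.73 + 13 × 0.27 = 320.33 ppm.
Deficit to target: 390 − 320.33 = 69.67 mg/L.
As CaCO₃: 69.67 mg/L × 98,000 L = 6828 g; ÷ 100.1 = 68.21 mol Ca²⁺.
Mass: 68.21 × 111 = 7571 g.

7.57 kg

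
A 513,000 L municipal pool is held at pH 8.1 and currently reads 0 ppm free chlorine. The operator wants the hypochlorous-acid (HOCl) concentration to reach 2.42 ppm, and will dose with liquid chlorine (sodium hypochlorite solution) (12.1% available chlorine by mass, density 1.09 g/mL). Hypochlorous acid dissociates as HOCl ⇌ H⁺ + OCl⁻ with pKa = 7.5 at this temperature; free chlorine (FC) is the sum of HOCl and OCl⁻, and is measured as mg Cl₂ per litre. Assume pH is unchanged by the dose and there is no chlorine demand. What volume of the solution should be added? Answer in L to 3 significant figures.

[OCl⁻]/[HOCl] = 10^(pH − pKa) = 10^(8.1 − 7.5) = 3.981; fraction as HOCl = 1/(1 + 3.981) = 0.2008.
Free chlorine required for 2.42 ppm HOCl: 2.42 / 0.2008 = 12.05 ppm.
FC to add: 12.05 − 0 = 12.05 mg/L as Cl₂.
Cl₂ equivalent: 12.05 mg/L × 513,000 L = 6184 g.
Product at 12.1% available Cl: 6184 / 0.121 = 51,110 g.
Volume: 51,110 g ÷ 1.09 g/mL = 46,890 mL.

46.9 L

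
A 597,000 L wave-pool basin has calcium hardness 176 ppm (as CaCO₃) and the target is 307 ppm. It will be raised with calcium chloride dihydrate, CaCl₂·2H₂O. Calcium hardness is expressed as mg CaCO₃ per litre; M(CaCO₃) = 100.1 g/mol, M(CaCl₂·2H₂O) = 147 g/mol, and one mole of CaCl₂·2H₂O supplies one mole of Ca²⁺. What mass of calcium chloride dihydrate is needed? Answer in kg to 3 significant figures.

115 kg

Hardness to add: (307 − 176) = 131 mg/L as CaCO₃ × 597,000 L = 78,210 g as CaCO₃.
Moles of Ca²⁺ (1 mol Ca²⁺ ≡ 1 mol CaCO₃): 78,210 / 100.1 g/mol = 781.3 mol.
Mass of CaCl₂·2H₂O: 781.3 × 147 = 114,800 g.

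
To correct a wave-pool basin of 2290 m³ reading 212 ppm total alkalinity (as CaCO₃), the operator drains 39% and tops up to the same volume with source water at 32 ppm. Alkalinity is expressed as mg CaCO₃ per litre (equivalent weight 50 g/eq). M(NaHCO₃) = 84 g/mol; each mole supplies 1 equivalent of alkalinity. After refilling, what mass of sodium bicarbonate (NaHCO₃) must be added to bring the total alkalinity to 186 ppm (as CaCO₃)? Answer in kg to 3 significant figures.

Volume: 2290 m³ = 2,290,000 L.
After draining 39% and refilling: 212 × 0.61 + 32 × 0.39 = 141.8 ppm.
Deficit to target: 186 − 141.8 = 44.2 mg/L.
As CaCO₃: 44.2 mg/L × 2,290,000 L = 101,200 g; ÷ 50 g/eq ÷ 1 = 2024 mol NaHCO₃.
Mass: 2024 × 84 = 170,000 g.

170 kg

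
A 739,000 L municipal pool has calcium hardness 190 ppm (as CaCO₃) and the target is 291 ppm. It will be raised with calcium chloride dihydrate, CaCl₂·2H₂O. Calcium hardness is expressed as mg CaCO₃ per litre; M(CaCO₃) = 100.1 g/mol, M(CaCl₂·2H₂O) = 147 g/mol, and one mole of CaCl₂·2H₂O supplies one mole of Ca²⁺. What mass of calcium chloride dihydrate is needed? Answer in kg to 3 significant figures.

110 kg

Hardness to add: (291 − 190) = 101 mg/L as CaCO₃ × 739,000 L = 74,640 g as CaCO₃.
Moles of Ca²⁺ (1 mol Ca²⁺ ≡ 1 mol CaCO₃): 74,640 / 100.1 g/mol = 745.6 mol.
Mass of CaCl₂·2H₂O: 745.6 × 147 = 109,600 g.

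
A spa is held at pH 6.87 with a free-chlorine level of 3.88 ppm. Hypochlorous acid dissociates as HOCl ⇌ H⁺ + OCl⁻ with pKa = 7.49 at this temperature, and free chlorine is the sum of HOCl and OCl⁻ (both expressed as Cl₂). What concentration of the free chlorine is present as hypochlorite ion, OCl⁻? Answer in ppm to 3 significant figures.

[OCl⁻]/[HOCl] = 10^(pH − pKa) = 10^(6.87 − 7.49) = 10^-0.62 = 0.2399.
Fraction as HOCl = 1 / (1 + 0.2399) = 0.8065.
OCl⁻ = (1 − 0.8065) × 3.88 ppm = 0.7507 ppm.

0.751 ppm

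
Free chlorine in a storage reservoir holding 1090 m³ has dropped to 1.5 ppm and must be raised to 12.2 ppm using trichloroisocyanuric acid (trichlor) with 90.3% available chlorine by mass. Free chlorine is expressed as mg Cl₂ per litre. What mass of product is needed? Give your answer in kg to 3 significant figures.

Volume: 1090 m³ = 1,090,000 L.
Chlorine deficit: 12.2 − 1.5 = 10.7 ppm = 10.7 mg/L as Cl₂.
Cl₂ equivalent needed: 10.7 mg/L × 1,090,000 L = 11,660,000 mg = 11,660 g.
Product at 90.3% available chlorine: 11,660 / 0.903 = 12,920 g.

12.9 kg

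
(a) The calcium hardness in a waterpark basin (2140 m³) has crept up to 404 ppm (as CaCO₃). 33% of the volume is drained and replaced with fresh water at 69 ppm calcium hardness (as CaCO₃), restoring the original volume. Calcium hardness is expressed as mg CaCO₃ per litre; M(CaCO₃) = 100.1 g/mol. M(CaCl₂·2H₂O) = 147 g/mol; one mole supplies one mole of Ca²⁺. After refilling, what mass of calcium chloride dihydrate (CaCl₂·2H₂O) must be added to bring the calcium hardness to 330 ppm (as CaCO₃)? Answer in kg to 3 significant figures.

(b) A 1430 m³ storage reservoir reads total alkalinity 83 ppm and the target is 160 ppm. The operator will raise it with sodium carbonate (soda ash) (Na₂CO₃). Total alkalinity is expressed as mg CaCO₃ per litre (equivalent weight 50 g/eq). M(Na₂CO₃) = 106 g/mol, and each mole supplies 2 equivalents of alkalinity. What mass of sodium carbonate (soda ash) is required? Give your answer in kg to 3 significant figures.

(a) 115 kg; (b) 117 kg

(a) Volume: 2140 m³ = 2,140,000 L.
(a) After draining 33% and refilling: 404 × 0.67 + 69 × 0.33 = 293.45 ppm.
(a) Deficit to target: 330 − 293.45 = 36.55 mg/L.
(a) As CaCO₃: 36.55 mg/L × 2,140,000 L = 78,220 g; ÷ 100.1 = 781.4 mol Ca²⁺.
(a) Mass: 781.4 × 147 = 114,900 g.

(b) Volume: 1430 m³ = 1,430,000 L.
(b) Alkalinity to add: (160 − 83) = 77 mg/L as CaCO₃ × 1,430,000 L = 110,100 g as CaCO₃.
(b) Equivalents: 110,100 g ÷ 50 g/eq = 2202 eq.
(b) Each mole of Na₂CO₃ supplies 2 eq, so 2202 / 2 = 1101 mol.
(b) Mass: 1101 mol × 106 g/mol = 116,700 g.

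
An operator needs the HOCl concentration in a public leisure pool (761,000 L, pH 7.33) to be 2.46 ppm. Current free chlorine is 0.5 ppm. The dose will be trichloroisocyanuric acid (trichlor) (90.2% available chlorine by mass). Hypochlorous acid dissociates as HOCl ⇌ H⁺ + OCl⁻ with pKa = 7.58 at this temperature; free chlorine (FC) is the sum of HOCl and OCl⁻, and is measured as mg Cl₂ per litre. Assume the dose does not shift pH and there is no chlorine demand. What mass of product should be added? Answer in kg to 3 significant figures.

2.82 kg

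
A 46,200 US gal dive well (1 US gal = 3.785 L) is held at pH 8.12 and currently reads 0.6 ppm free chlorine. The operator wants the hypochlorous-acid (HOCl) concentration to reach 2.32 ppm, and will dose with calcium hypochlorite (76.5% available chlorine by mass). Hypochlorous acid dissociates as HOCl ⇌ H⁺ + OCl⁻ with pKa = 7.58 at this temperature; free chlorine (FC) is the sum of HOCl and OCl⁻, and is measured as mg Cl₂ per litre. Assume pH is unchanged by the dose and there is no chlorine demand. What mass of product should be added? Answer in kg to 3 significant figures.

2.23 kg

Volume: 46,200 US gal × 3.785 L/gal = 174,867 L.
[OCl⁻]/[HOCl] = 10^(pH − pKa) = 10^(8.12 − 7.58) = 3.467; fraction as HOCl = 1/(1 + 3.467) = 0.2238.
Free chlorine required for 2.32 ppm HOCl: 2.32 / 0.2238 = 10.36 ppm.
FC to add: 10.36 − 0.6 = 9.764 mg/L as Cl₂.
Cl₂ equivalent: 9.764 mg/L × 174,867 L = 1707 g.
Product at 76.5% available Cl: 1707 / 0.765 = 2232 g.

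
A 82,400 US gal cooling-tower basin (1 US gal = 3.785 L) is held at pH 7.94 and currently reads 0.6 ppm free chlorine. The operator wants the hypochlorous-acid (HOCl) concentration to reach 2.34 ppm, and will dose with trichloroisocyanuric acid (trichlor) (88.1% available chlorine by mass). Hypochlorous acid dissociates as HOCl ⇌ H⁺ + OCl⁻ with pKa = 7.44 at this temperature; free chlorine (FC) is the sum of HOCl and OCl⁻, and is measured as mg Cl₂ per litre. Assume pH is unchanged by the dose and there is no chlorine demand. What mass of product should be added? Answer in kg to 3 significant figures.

Volume: 82,400 US gal × 3.785 L/gal = 311,884 L.
[OCl⁻]/[HOCl] = 10^(pH − pKa) = 10^(7.94 − 7.44) = 3.162; fraction as HOCl = 1/(1 + 3.162) = 0.2403.
Free chlorine required for 2.34 ppm HOCl: 2.34 / 0.2403 = 9.74 ppm.
FC to add: 9.74 − 0.6 = 9.14 mg/L as Cl₂.
Cl₂ equivalent: 9.14 mg/L × 311,884 L = 2851 g.
Product at 88.1% available Cl: 2851 / 0.881 = 3236 g.

3.24 kg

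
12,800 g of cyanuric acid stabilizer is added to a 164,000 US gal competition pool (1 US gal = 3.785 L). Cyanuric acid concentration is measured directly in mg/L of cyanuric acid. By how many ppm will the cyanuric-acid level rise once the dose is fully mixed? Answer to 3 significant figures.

20.6 ppm

Volume: 164,000 US gal × 3.785 L/gal = 620,740 L.
Rise: 12,800 g / 620,740 L × 1000 = 20.62 mg/L.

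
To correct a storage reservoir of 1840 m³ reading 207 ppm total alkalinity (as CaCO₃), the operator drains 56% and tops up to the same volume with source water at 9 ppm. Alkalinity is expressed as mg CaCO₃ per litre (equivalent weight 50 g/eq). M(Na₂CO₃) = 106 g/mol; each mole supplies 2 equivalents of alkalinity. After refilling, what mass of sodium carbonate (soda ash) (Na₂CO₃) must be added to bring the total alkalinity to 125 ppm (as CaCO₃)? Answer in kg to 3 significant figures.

56.3 kg

Volume: 1840 m³ = 1,840,000 L.
After draining 56% and refilling: 207 × 0.44 + 9 × 0.56 = 96.12 ppm.
Deficit to target: 125 − 96.12 = 28.88 mg/L.
As CaCO₃: 28.88 mg/L × 1,840,000 L = 53,140 g; ÷ 50 g/eq ÷ 2 = 531.4 mol Na₂CO₃.
Mass: 531.4 × 106 = 56,330 g.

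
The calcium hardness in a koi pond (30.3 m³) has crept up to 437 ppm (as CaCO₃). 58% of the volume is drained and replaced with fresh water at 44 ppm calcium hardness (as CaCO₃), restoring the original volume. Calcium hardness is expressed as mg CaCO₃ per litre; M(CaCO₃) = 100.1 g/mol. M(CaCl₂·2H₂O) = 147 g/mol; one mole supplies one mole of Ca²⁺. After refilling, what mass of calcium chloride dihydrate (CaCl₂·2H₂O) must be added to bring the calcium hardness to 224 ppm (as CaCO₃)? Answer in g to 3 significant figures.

665 g

Volume: 30.3 m³ = 30,300 L.
After draining 58% and refilling: 437 × 0.42 + 44 × 0.58 = 209.06 ppm.
Deficit to target: 224 − 209.06 = 14.94 mg/L.
As CaCO₃: 14.94 mg/L × 30,300 L = 452.7 g; ÷ 100.1 = 4.522 mol Ca²⁺.
Mass: 4.522 × 147 = 664.8 g.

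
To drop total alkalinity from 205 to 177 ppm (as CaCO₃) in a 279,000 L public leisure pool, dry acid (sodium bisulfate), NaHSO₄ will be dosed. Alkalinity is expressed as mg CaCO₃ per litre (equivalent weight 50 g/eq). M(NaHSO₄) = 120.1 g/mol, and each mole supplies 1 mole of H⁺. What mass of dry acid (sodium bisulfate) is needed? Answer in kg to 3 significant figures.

18.8 kg

Alkalinity to neutralize: (205 − 177) = 28 mg/L as CaCO₃ × 279,000 L = 7812 g as CaCO₃.
Equivalents of H⁺ required: 7812 ÷ 50 g/eq = 156.2 eq = 156.2 mol NaHSO₄.
Mass of NaHSO₄: 156.2 × 120.1 = 18,760 g.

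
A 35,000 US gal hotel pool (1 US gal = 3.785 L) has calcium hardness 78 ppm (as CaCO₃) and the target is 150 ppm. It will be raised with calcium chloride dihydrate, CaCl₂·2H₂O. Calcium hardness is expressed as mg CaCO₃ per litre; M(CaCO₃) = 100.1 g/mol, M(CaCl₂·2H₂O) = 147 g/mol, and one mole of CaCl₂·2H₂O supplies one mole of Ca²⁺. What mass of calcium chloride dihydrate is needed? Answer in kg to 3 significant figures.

Volume: 35,000 US gal × 3.785 L/gal = 132,475 L.
Hardness to add: (150 − 78) = 72 mg/L as CaCO₃ × 132,475 L = 9538 g as CaCO₃.
Moles of Ca²⁺ (1 mol Ca²⁺ ≡ 1 mol CaCO₃): 9538 / 100.1 g/mol = 95.29 mol.
Mass of CaCl₂·2H₂O: 95.29 × 147 = 14,010 g.

14.0 kg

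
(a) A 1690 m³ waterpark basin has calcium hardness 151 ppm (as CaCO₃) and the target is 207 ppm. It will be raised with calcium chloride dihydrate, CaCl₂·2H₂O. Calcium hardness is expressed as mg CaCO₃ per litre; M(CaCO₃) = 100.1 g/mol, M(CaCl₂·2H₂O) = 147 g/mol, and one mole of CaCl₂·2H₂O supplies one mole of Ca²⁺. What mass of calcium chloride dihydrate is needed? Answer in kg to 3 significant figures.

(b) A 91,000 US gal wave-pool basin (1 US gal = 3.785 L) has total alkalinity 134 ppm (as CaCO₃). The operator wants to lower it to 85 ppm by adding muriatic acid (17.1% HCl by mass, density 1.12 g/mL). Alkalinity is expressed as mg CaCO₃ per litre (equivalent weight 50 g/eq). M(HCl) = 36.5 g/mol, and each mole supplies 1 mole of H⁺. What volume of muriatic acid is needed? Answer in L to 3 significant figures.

(a) 139 kg; (b) 64.3 L

(a) Volume: 1690 m³ = 1,690,000 L.
(a) Hardness to add: (207 − 151) = 56 mg/L as CaCO₃ × 1,690,000 L = 94,640 g as CaCO₃.
(a) Moles of Ca²⁺ (1 mol Ca²⁺ ≡ 1 mol CaCO₃): 94,640 / 100.1 g/mol = 945.5 mol.
(a) Mass of CaCl₂·2H₂O: 945.5 × 147 = 139,000 g.

(b) Volume: 91,000 US gal × 3.785 L/gal = 344,435 L.
(b) Alkalinity to neutralize: (134 − 85) = 49 mg/L as CaCO₃ × 344,435 L = 16,880 g as CaCO₃.
(b) Equivalents of H⁺ required: 16,880 ÷ 50 g/eq = 337.5 eq = 337.5 mol HCl.
(b) Mass of HCl: 337.5 × 36.5 = 12,320 g.
(b) Mass of 17.1% solution: 12,320 / 0.171 = 72,050 g.
(b) Volume: 72,050 g ÷ 1.12 g/mL = 64,330 mL.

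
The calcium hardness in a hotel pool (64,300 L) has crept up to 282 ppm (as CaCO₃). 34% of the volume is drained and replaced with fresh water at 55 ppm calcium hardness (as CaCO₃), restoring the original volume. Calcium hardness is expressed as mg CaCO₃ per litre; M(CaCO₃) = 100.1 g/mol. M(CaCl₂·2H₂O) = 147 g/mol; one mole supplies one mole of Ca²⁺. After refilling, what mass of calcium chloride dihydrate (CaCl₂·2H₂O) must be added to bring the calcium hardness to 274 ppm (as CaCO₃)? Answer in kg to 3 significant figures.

6.53 kg

After draining 34% and refilling: 282 × 0.66 + 55 × 0.34 = 204.82 ppm.
Deficit to target: 274 − 204.82 = 69.18 mg/L.
As CaCO₃: 69.18 mg/L × 64,300 L = 4448 g; ÷ 100.1 = 44.44 mol Ca²⁺.
Mass: 44.44 × 147 = 6532 g.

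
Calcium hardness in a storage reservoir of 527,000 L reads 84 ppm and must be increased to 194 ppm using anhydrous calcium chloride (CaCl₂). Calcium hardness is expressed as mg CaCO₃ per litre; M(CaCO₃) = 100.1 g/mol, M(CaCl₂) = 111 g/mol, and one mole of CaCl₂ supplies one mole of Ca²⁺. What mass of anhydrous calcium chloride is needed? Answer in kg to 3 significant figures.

64.3 kg

Hardness to add: (194 − 84) = 110 mg/L as CaCO₃ × 527,000 L = 57,970 g as CaCO₃.
Moles of Ca²⁺ (1 mol Ca²⁺ ≡ 1 mol CaCO₃): 57,970 / 100.1 g/mol = 579.1 mol.
Mass of CaCl₂: 579.1 × 111 = 64,280 g.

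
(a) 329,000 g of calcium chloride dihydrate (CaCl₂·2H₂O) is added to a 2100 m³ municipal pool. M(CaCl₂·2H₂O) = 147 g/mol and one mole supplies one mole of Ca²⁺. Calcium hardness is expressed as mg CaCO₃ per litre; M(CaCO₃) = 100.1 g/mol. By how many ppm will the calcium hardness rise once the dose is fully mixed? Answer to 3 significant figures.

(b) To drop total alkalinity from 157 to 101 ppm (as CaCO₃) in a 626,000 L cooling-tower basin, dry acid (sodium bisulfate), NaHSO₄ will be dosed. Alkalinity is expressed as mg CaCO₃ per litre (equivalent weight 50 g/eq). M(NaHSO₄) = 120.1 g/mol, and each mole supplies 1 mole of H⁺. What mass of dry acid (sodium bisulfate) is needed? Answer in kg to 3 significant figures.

(a) 107 ppm; (b) 84.2 kg

(a) Volume: 2100 m³ = 2,100,000 L.
(a) Moles of Ca²⁺: 329,000 g ÷ 147 g/mol = 2238 mol.
(a) As CaCO₃: 2238 mol × 100.1 g/mol = 224,000 g.
(a) Rise: 224,000 g / 2,100,000 L × 1000 = 106.7 mg/L.

(b) Alkalinity to neutralize: (157 − 101) = 56 mg/L as CaCO₃ × 626,000 L = 35,060 g as CaCO₃.
(b) Equivalents of H⁺ required: 35,060 ÷ 50 g/eq = 701.1 eq = 701.1 mol NaHSO₄.
(b) Mass of NaHSO₄: 701.1 × 120.1 = 84,200 g.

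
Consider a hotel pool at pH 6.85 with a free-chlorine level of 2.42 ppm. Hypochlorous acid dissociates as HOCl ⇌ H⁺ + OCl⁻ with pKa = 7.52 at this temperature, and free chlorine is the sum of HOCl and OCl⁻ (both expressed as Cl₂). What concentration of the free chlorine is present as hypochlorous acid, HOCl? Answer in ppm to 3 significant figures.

1.99 ppm

[OCl⁻]/[HOCl] = 10^(pH − pKa) = 10^(6.85 − 7.52) = 10^-0.67 = 0.2138.
Fraction as HOCl = 1 / (1 + 0.2138) = 0.8239.
HOCl = 0.8239 × 2.42 ppm = 1.994 ppm.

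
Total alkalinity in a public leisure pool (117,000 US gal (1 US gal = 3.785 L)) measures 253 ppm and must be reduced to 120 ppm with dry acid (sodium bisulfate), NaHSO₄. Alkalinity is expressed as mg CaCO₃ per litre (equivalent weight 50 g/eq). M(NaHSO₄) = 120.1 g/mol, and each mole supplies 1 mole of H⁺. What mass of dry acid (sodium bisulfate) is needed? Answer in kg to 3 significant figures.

Volume: 117,000 US gal × 3.785 L/gal = 442,845 L.
Alkalinity to neutralize: (253 − 120) = 133 mg/L as CaCO₃ × 442,845 L = 58,900 g as CaCO₃.
Equivalents of H⁺ required: 58,900 ÷ 50 g/eq = 1178 eq = 1178 mol NaHSO₄.
Mass of NaHSO₄: 1178 × 120.1 = 141,500 g.

141 kg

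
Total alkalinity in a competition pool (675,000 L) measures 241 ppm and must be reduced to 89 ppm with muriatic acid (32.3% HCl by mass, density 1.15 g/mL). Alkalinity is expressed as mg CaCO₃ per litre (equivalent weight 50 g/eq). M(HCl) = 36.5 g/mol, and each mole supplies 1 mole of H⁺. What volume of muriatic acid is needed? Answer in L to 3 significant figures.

202 L

Alkalinity to neutralize: (241 − 89) = 152 mg/L as CaCO₃ × 675,000 L = 102,600 g as CaCO₃.
Equivalents of H⁺ required: 102,600 ÷ 50 g/eq = 2052 eq = 2052 mol HCl.
Mass of HCl: 2052 × 36.5 = 74,900 g.
Mass of 32.3% solution: 74,900 / 0.323 = 231,900 g.
Volume: 231,900 g ÷ 1.15 g/mL = 201,600 mL.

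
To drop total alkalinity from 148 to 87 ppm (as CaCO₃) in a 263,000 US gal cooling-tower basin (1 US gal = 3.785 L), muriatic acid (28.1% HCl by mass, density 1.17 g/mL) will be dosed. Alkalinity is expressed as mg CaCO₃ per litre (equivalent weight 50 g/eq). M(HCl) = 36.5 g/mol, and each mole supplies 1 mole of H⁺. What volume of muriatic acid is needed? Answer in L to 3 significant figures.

Volume: 263,000 US gal × 3.785 L/gal = 995,455 L.
Alkalinity to neutralize: (148 − 87) = 61 mg/L as CaCO₃ × 995,455 L = 60,720 g as CaCO₃.
Equivalents of H⁺ required: 60,720 ÷ 50 g/eq = 1214 eq = 1214 mol HCl.
Mass of HCl: 1214 × 36.5 = 44,330 g.
Mass of 28.1% solution: 44,330 / 0.281 = 157,700 g.
Volume: 157,700 g ÷ 1.17 g/mL = 134,800 mL.

135 L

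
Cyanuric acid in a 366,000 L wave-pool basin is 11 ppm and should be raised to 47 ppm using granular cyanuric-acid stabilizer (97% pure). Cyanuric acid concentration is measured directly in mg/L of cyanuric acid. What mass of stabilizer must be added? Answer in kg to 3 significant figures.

13.6 kg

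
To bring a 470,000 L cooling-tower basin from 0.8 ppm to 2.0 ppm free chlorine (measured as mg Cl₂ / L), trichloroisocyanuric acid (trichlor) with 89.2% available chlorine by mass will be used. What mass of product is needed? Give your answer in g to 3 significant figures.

632 g

Chlorine deficit: 2.0 − 0.8 = 1.2 ppm = 1.2 mg/L as Cl₂.
Cl₂ equivalent needed: 1.2 mg/L × 470,000 L = 564,000 mg = 564 g.
Product at 89.2% available chlorine: 564 / 0.892 = 632.3 g.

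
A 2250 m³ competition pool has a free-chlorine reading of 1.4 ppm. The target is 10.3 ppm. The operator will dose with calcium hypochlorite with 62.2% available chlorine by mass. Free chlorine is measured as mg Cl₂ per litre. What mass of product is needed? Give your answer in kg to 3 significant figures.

32.2 kg

Volume: 2250 m³ = 2,250,000 L.
Chlorine deficit: 10.3 − 1.4 = 8.9 ppm = 8.9 mg/L as Cl₂.
Cl₂ equivalent needed: 8.9 mg/L × 2,250,000 L = 20,020,000 mg = 20,020 g.
Product at 62.2% available chlorine: 20,020 / 0.622 = 32,190 g.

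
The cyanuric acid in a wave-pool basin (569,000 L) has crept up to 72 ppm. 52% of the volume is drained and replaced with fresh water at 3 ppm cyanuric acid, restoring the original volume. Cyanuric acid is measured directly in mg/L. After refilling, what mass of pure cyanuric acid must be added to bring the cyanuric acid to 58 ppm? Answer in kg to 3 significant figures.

After draining 52% and refilling: 72 × 0.48 + 3 × 0.52 = 36.12 ppm.
Deficit to target: 58 − 36.12 = 21.88 mg/L.
Mass: 21.88 mg/L × 569,000 L = 12,450 g cyanuric acid.

12.4 kg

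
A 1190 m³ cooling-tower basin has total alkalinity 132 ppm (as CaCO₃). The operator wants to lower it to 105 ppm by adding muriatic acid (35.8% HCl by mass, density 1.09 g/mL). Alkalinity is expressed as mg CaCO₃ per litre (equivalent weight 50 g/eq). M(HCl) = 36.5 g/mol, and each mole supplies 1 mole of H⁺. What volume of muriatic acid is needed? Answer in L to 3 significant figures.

60.1 L

Volume: 1190 m³ = 1,190,000 L.
Alkalinity to neutralize: (132 − 105) = 27 mg/L as CaCO₃ × 1,190,000 L = 32,130 g as CaCO₃.
Equivalents of H⁺ required: 32,130 ÷ 50 g/eq = 642.6 eq = 642.6 mol HCl.
Mass of HCl: 642.6 × 36.5 = 23,450 g.
Mass of 35.8% solution: 23,450 / 0.358 = 65,520 g.
Volume: 65,520 g ÷ 1.09 g/mL = 60,110 mL.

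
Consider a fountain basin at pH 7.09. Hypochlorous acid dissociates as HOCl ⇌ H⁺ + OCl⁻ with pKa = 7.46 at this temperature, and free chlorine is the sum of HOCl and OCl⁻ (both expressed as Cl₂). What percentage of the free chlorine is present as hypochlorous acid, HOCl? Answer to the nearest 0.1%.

70.1%

[OCl⁻]/[HOCl] = 10^(pH − pKa) = 10^(7.09 − 7.46) = 10^-0.37 = 0.4266.
Fraction as HOCl = 1 / (1 + 0.4266) = 0.701.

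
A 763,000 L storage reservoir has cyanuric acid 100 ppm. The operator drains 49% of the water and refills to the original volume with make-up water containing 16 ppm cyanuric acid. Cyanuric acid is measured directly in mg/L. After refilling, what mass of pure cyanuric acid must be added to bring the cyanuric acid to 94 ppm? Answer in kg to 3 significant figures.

26.8 kg

After draining 49% and refilling: 100 × 0.51 + 16 × 0.49 = 58.84 ppm.
Deficit to target: 94 − 58.84 = 35.16 mg/L.
Mass: 35.16 mg/L × 763,000 L = 26,830 g cyanuric acid.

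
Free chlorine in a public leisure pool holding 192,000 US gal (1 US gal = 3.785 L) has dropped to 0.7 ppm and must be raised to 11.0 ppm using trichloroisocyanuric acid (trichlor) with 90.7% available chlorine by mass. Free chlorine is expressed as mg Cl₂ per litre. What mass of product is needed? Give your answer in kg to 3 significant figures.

8.25 kg

Volume: 192,000 US gal × 3.785 L/gal = 726,720 L.
Chlorine deficit: 11.0 − 0.7 = 10.3 ppm = 10.3 mg/L as Cl₂.
Cl₂ equivalent needed: 10.3 mg/L × 726,720 L = 7,485,000 mg = 7485 g.
Product at 90.7% available chlorine: 7485 / 0.907 = 8253 g.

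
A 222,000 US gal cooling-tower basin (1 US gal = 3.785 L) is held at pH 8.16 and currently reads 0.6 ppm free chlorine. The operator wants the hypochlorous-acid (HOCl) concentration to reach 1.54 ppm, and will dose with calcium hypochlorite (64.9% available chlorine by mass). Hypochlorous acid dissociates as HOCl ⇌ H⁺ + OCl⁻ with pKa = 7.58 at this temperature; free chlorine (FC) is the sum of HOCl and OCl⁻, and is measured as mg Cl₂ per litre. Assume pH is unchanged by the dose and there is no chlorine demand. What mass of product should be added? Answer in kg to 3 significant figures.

Volume: 222,000 US gal × 3.785 L/gal = 840,270 L.
[OCl⁻]/[HOCl] = 10^(pH − pKa) = 10^(8.16 − 7.58) = 3.802; fraction as HOCl = 1/(1 + 3.802) = 0.2083.
Free chlorine required for 1.54 ppm HOCl: 1.54 / 0.2083 = 7.395 ppm.
FC to add: 7.395 − 0.6 = 6.795 mg/L as Cl₂.
Cl₂ equivalent: 6.795 mg/L × 840,270 L = 5710 g.
Product at 64.9% available Cl: 5710 / 0.649 = 8797 g.

8.80 kg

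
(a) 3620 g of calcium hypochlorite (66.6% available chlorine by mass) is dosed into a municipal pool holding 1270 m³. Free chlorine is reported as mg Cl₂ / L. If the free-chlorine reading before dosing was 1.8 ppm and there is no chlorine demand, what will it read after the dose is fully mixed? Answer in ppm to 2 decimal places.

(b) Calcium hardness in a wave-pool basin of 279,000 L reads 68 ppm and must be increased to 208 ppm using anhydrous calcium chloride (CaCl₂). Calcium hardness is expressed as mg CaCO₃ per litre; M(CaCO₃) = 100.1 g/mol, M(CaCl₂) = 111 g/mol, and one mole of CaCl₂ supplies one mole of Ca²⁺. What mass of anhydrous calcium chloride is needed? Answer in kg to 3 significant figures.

(a) 3.70 ppm; (b) 43.3 kg

(a) Volume: 1270 m³ = 1,270,000 L.
(a) Available chlorine delivered: 3620 g × 0.666 = 2411 g as Cl₂.
(a) Concentration rise: 2411 g / 1,270,000 L = 1.898 mg/L = 1.90 ppm.
(a) Final FC: 1.8 + 1.90 = 3.70 ppm.

(b) Hardness to add: (208 − 68) = 140 mg/L as CaCO₃ × 279,000 L = 39,060 g as CaCO₃.
(b) Moles of Ca²⁺ (1 mol Ca²⁺ ≡ 1 mol CaCO₃): 39,060 / 100.1 g/mol = 390.2 mol.
(b) Mass of CaCl₂: 390.2 × 111 = 43,310 g.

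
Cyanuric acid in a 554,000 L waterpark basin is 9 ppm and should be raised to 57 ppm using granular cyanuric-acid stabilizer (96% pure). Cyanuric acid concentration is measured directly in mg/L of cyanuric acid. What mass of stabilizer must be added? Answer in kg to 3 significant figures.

27.7 kg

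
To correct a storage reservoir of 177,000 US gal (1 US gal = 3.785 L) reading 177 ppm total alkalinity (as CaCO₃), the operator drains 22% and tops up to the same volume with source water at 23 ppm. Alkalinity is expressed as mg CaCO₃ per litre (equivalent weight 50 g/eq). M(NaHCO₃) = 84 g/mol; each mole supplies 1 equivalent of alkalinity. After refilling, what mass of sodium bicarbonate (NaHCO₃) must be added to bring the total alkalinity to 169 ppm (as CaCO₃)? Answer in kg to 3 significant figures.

Volume: 177,000 US gal × 3.785 L/gal = 669,945 L.
After draining 22% and refilling: 177 × 0.78 + 23 × 0.22 = 143.12 ppm.
Deficit to target: 169 − 143.12 = 25.88 mg/L.
As CaCO₃: 25.88 mg/L × 669,945 L = 17,340 g; ÷ 50 g/eq ÷ 1 = 346.8 mol NaHCO₃.
Mass: 346.8 × 84 = 29,130 g.

29.1 kg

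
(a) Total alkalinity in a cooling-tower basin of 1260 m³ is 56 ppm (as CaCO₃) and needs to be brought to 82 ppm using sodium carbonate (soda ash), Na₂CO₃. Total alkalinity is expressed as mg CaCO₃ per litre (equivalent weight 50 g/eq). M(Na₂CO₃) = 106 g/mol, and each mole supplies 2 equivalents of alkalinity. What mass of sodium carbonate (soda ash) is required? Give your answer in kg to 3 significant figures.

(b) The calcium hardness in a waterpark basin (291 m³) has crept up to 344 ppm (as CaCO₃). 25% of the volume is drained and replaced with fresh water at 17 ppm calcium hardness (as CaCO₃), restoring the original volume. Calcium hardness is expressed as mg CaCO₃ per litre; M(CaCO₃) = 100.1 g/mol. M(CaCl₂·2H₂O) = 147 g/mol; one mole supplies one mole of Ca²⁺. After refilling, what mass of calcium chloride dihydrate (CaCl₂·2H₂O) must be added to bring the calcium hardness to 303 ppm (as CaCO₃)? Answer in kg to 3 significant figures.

(a) Volume: 1260 m³ = 1,260,000 L.
(a) Alkalinity to add: (82 − 56) = 26 mg/L as CaCO₃ × 1,260,000 L = 32,760 g as CaCO₃.
(a) Equivalents: 32,760 g ÷ 50 g/eq = 655.2 eq.
(a) Each mole of Na₂CO₃ supplies 2 eq, so 655.2 / 2 = 327.6 mol.
(a) Mass: 327.6 mol × 106 g/mol = 34,730 g.

(b) Volume: 291 m³ = 291,000 L.
(b) After draining 25% and refilling: 344 × 0.75 + 17 × 0.25 = 262.25 ppm.
(b) Deficit to target: 303 − 262.25 = 40.75 mg/L.
(b) As CaCO₃: 40.75 mg/L × 291,000 L = 11,860 g; ÷ 100.1 = 118.5 mol Ca²⁺.
(b) Mass: 118.5 × 147 = 17,410 g.

(a) 34.7 kg; (b) 17.4 kg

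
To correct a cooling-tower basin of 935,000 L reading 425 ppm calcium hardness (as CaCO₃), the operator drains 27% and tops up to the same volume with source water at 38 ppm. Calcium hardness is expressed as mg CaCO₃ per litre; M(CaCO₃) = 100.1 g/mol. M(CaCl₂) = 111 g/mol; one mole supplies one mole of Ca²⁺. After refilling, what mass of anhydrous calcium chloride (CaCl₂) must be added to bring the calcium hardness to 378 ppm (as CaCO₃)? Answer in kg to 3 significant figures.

After draining 27% and refilling: 425 × 0.73 + 38 × 0.27 = 320.51 ppm.
Deficit to target: 378 − 320.51 = 57.49 mg/L.
As CaCO₃: 57.49 mg/L × 935,000 L = 53,750 g; ÷ 100.1 = 537 mol Ca²⁺.
Mass: 537 × 111 = 59,610 g.

59.6 kg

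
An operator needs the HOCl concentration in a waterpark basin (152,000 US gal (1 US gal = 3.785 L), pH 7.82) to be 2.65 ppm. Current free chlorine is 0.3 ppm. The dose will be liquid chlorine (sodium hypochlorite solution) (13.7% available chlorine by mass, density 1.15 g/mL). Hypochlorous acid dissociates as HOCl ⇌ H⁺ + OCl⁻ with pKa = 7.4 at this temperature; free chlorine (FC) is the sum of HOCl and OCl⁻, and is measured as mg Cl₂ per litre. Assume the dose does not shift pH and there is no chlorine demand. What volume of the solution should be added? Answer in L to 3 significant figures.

Volume: 152,000 US gal × 3.785 L/gal = 575,320 L.
[OCl⁻]/[HOCl] = 10^(pH − pKa) = 10^(7.82 − 7.4) = 2.63; fraction as HOCl = 1/(1 + 2.63) = 0.2755.
Free chlorine required for 2.65 ppm HOCl: 2.65 / 0.2755 = 9.62 ppm.
FC to add: 9.62 − 0.3 = 9.32 mg/L as Cl₂.
Cl₂ equivalent: 9.32 mg/L × 575,320 L = 5362 g.
Product at 13.7% available Cl: 5362 / 0.137 = 39,140 g.
Volume: 39,140 g ÷ 1.15 g/mL = 34,030 mL.

34.0 L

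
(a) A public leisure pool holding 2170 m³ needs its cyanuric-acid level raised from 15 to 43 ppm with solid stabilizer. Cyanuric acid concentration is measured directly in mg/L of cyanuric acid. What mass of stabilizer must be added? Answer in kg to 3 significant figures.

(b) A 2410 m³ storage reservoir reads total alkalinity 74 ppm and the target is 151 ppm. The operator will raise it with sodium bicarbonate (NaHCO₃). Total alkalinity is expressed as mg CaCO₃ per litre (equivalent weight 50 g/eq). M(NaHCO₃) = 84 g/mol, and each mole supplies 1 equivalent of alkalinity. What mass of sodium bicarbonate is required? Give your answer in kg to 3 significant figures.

(a) 60.8 kg; (b) 312 kg

(a) Volume: 2170 m³ = 2,170,000 L.
(a) CYA to add: (43 − 15) = 28 mg/L × 2,170,000 L = 60,760 g cyanuric acid.

(b) Volume: 2410 m³ = 2,410,000 L.
(b) Alkalinity to add: (151 − 74) = 77 mg/L as CaCO₃ × 2,410,000 L = 185,600 g as CaCO₃.
(b) Equivalents: 185,600 g ÷ 50 g/eq = 3711 eq.
(b) NaHCO₃ supplies 1 eq per mole → 3711 mol.
(b) Mass: 3711 mol × 84 g/mol = 311,800 g.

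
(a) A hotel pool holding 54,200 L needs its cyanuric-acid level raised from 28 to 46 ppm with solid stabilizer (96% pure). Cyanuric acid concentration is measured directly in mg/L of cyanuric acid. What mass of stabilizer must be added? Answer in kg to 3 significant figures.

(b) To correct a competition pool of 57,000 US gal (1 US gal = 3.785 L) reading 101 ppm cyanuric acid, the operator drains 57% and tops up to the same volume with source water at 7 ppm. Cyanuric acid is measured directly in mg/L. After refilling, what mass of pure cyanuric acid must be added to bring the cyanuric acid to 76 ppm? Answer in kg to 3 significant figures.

(a) 1.02 kg; (b) 6.17 kg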